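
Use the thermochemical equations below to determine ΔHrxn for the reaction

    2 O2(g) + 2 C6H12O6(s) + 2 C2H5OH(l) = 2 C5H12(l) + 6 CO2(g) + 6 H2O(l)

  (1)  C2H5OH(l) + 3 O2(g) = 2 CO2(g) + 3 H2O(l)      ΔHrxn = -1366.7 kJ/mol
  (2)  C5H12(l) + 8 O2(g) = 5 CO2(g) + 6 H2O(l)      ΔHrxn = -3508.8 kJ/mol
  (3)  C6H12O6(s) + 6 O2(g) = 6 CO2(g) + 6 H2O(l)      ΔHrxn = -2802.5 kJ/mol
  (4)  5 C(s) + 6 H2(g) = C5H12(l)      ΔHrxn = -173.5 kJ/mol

(1) × 2: (2)·(-1366.7) = -2733.4 kJ/mol
(2) reversed and × 2: (-2)·(-3508.8) = +7017.6 kJ/mol
(3) × 2: (2)·(-2802.5) = -5605.0 kJ/mol
(4): not needed.
ΔHrxn = (2)·(-1366.7) + (-2)·(-3508.8) + (2)·(-2802.5) = -1320.8 kJ/mol

ΔHrxn = -1320.8 kJ/mol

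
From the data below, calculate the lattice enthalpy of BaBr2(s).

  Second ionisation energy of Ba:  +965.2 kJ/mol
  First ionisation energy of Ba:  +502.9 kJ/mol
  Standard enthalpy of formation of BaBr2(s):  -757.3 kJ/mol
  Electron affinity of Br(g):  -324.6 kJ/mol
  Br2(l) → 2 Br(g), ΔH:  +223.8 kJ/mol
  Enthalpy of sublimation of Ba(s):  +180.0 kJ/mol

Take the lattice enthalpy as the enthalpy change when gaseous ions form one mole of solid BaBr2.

U = -1980.0 kJ/mol

ΔHf° = 1·ΔHsub + 1·(ΣIE) + 1·D(Br2) + 2·EA + U
-757.3 = 1·(+180.0) + 1·(+1468.1) + 1·(+223.8) + 2·(-324.6) + U
U = -757.3 − (+1222.7) = -1980.0 kJ/mol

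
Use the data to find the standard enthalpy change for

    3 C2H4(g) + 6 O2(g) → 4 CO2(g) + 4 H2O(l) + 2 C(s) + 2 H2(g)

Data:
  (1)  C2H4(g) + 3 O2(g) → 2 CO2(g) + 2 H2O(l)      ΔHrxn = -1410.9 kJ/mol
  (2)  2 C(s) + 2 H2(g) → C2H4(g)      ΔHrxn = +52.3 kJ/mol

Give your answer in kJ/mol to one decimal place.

ΔHrxn = -2874.1 kJ/mol

(1) × 2: (2)·(-1410.9) = -2821.8 kJ/mol
(2) reversed: -52.3 kJ/mol
ΔHrxn = (2)·(-1410.9) + (-1)·(+52.3) = -2874.1 kJ/mol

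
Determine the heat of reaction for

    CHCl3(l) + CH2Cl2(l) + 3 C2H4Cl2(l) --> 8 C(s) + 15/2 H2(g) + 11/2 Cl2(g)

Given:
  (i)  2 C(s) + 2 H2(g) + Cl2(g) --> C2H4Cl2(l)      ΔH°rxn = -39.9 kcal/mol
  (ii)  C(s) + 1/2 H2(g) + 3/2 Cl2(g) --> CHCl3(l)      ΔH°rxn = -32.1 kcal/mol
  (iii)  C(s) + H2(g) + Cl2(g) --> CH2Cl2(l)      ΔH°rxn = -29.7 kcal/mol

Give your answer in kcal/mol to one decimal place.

ΔH°rxn = 181.5 kcal/mol

(i) reversed and × 3 (C2H4Cl2(l) must end up as a reactant; ×3 to match 3 C2H4Cl2(l) in the target): (-3)·(-39.9) = +119.7 kcal/mol
(ii) reversed (CHCl3(l) must end up as a reactant): +32.1 kcal/mol
(iii) reversed (reverse to put CH2Cl2(l) on the reactant side): +29.7 kcal/mol
Since enthalpy is a state function, ΔH°rxn = (-3)·(-39.9) + (-1)·(-32.1) + (-1)·(-29.7) = 181.5 kcal/mol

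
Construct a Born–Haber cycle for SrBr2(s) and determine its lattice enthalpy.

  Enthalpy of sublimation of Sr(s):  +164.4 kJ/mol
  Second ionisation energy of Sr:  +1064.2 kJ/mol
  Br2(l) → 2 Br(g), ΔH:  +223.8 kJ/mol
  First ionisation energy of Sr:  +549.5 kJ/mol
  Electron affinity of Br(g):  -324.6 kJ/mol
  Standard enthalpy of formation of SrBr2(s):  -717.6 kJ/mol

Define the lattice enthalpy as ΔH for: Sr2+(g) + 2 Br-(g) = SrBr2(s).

ΔHf° = 1·ΔHsub + 1·(ΣIE) + 1·D(Br2) + 2·EA + U
-717.6 = 1·(+164.4) + 1·(+1613.7) + 1·(+223.8) + 2·(-324.6) + U
U = -717.6 − (+1352.7) = -2070.3 kJ/mol

U = -2070.3 kJ/mol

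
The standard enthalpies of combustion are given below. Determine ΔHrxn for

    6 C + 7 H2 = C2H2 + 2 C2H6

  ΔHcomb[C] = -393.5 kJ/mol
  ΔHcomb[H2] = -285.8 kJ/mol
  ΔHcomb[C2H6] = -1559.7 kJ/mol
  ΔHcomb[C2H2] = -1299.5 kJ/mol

ΔHrxn = 57.3 kJ/mol

With combustion enthalpies, reactants minus products:
= [6·(-393.5) + 7·(-285.8)] − [1·(-1299.5) + 2·(-1559.7)]
= 57.3 kJ/mol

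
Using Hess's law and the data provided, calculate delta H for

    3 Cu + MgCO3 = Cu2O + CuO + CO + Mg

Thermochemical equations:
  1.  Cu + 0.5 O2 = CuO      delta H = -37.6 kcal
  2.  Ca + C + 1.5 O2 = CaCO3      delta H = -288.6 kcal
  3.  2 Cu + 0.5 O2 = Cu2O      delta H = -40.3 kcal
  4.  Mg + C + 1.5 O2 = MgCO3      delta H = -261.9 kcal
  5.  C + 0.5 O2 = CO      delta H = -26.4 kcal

eq. 1 as written: -37.6 kcal
eq. 2: not needed.
eq. 3 as written: -40.3 kcal
eq. 4 reversed: +261.9 kcal
eq. 5 as written: -26.4 kcal
delta H = (1)·(-37.6) + (1)·(-40.3) + (-1)·(-261.9) + (1)·(-26.4) = 157.6 kcal

delta H = 157.6 kcal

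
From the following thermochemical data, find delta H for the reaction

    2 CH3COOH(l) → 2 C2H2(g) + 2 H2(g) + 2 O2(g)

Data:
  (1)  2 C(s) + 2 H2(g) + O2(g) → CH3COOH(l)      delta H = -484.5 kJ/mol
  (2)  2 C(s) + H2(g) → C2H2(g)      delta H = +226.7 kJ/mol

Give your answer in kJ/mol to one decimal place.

delta H = 1422.4 kJ/mol

(1) reversed and × 2 (CH3COOH(l) must end up as a reactant; scale by 2 for the 2 CH3COOH(l)): (-2)·(-484.5) = +969.0 kJ/mol
(2) × 2 (×2 to match 2 C2H2(g) in the target): (2)·(+226.7) = +453.4 kJ/mol
delta H = (-2)·(-484.5) + (2)·(+226.7) = 1422.4 kJ/mol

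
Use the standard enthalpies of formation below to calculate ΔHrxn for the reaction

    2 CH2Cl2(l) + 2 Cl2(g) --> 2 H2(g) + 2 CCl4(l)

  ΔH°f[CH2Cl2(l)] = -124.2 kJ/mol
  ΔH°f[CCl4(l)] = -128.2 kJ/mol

Products: 2·(+0.0) + 2·(-128.2) = -256.4
Reactants: 2·(-124.2) + 2·(+0.0) = -248.4
ΔHrxn = (-256.4) − (-248.4) = -8.0 kJ/mol

ΔHrxn = -8.0 kJ/mol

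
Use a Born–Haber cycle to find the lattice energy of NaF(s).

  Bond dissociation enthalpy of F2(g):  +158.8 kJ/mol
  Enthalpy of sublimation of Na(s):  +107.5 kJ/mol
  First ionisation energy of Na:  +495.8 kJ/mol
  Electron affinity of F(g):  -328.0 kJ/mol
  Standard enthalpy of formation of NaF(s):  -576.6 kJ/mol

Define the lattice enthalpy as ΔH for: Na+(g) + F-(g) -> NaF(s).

U = -931.3 kJ/mol

ΔHf° = 1·ΔHsub + 1·(ΣIE) + 1/2·D(F2) + 1·EA + U
-576.6 = 1·(+107.5) + 1·(+495.8) + 1/2·(+158.8) + 1·(-328.0) + U
U = -576.6 − (+354.7) = -931.3 kJ/mol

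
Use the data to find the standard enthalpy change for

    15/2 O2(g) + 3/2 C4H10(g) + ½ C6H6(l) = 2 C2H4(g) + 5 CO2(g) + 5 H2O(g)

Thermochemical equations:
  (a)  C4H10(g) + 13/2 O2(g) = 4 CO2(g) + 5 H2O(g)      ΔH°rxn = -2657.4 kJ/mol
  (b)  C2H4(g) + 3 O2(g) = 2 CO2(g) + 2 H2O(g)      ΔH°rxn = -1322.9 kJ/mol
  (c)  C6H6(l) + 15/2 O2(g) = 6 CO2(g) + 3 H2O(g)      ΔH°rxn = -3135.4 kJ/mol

ΔH°rxn = -2908.0 kJ/mol

(a) × 3/2: (3/2)·(-2657.4) = -3986.1 kJ/mol
(b) reversed and × 2: (-2)·(-1322.9) = +2645.8 kJ/mol
(c) × 1/2: (1/2)·(-3135.4) = -1567.7 kJ/mol
Combining the equations, ΔH°rxn = (3/2)·(-2657.4) + (-2)·(-1322.9) + (1/2)·(-3135.4) = -2908.0 kJ/mol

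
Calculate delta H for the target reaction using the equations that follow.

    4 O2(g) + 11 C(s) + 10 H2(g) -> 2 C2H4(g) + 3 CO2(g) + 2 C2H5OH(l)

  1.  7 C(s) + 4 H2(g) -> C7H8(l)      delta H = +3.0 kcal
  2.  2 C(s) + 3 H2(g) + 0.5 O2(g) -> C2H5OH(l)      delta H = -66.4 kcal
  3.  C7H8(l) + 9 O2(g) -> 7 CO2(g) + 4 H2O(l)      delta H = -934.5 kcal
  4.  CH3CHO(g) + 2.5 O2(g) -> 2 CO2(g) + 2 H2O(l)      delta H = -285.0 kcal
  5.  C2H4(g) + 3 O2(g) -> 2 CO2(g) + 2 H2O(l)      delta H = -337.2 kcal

delta H = -389.9 kcal

eq. 1 as written: +3.0 kcal
eq. 2 × 2: (2)·(-66.4) = -132.8 kcal
eq. 3 as written: -934.5 kcal
eq. 4: not needed.
eq. 5 reversed and × 2: (-2)·(-337.2) = +674.4 kcal
Since enthalpy is a state function, delta H = (+3.0) + (-132.8) + (-934.5) + (+674.4) = -389.9 kcal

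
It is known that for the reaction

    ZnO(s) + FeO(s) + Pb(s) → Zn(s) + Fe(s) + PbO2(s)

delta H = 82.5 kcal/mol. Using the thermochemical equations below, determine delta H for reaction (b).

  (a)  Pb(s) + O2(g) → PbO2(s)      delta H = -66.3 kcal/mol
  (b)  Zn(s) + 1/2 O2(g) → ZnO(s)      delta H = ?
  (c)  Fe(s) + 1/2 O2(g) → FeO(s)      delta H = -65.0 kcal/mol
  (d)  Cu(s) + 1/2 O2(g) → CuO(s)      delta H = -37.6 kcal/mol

delta H = -83.8 kcal/mol

(a) as written: -66.3 kcal/mol
(b) reversed: contributes −x
(c) reversed: +65.0 kcal/mol
(d): not needed.
+82.5 = (-66.3) + (+65.0) − x
x = (+82.5 − (-1.3)) / (-1) = -83.8 kcal/mol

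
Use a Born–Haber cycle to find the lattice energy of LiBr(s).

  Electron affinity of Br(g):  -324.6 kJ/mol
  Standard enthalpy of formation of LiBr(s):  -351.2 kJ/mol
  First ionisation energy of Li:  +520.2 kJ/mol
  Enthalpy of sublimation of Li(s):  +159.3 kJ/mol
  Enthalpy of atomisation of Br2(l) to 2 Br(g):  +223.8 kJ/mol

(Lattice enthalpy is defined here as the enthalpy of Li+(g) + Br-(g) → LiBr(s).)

U = -818.0 kJ/mol

ΔHf° = 1·ΔHsub + 1·(ΣIE) + 1/2·D(Br2) + 1·EA + U
-351.2 = 1·(+159.3) + 1·(+520.2) + 1/2·(+223.8) + 1·(-324.6) + U
U = -351.2 − (+466.8) = -818.0 kJ/mol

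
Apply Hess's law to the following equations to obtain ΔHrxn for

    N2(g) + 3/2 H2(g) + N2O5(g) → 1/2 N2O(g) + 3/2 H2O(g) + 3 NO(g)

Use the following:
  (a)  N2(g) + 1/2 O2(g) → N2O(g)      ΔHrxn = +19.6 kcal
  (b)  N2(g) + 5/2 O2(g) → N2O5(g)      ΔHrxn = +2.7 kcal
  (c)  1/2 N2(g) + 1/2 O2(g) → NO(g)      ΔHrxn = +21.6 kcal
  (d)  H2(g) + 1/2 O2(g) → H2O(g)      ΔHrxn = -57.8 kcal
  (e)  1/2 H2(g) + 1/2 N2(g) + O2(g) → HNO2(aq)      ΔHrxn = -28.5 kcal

ΔHrxn = -14.8 kcal

(a) × 1/2: (1/2)·(+19.6) = +9.8 kcal
(b) reversed: -2.7 kcal
(c) × 3: (3)·(+21.6) = +64.8 kcal
(d) × 3/2: (3/2)·(-57.8) = -86.7 kcal
(e): not needed.
ΔHrxn = (+9.8) + (-2.7) + (+64.8) + (-86.7) = -14.8 kcal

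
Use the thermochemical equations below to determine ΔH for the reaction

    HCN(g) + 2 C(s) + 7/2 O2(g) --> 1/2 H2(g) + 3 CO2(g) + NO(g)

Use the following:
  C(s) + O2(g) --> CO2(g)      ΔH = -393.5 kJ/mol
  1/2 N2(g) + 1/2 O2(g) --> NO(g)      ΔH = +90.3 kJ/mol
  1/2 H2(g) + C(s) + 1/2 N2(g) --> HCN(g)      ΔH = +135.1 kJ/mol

equation 1 × 3: (3)·(-393.5) = -1180.5 kJ/mol
equation 2 as written: +90.3 kJ/mol
equation 3 reversed: -135.1 kJ/mol
ΔH = (3)·(-393.5) + (1)·(+90.3) + (-1)·(+135.1) = -1225.3 kJ/mol

ΔH = -1225.3 kJ/mol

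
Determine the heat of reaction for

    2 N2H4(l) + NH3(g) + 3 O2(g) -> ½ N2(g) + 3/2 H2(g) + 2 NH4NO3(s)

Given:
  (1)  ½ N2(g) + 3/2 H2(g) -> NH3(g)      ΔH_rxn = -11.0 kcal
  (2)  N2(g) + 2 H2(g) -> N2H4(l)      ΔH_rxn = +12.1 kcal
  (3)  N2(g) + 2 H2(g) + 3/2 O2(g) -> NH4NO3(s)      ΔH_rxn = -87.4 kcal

ΔH_rxn = -188.0 kcal

(1) reversed: +11.0 kcal
(2) reversed and × 2: (-2)·(+12.1) = -24.2 kcal
(3) × 2: (2)·(-87.4) = -174.8 kcal
ΔH_rxn = (+11.0) + (-24.2) + (-174.8) = -188.0 kcal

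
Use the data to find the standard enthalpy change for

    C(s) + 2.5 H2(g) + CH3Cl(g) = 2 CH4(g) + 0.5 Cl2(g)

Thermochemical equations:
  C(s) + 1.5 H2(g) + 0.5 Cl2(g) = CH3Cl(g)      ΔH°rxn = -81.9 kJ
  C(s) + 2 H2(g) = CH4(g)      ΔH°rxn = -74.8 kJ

ΔH°rxn = -67.7 kJ

equation 1 reversed: +81.9 kJ
equation 2 × 2: (2)·(-74.8) = -149.6 kJ
ΔH°rxn = (+81.9) + (-149.6) = -67.7 kJ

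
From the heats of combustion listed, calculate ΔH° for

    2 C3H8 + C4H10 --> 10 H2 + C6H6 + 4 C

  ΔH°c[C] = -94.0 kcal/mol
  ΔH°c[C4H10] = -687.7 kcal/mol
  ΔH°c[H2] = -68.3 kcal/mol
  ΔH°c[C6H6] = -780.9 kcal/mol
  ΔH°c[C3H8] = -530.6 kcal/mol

With combustion enthalpies, reactants minus products:
= [2·(-530.6) + 1·(-687.7)] − [10·(-68.3) + 1·(-780.9) + 4·(-94.0)]
= 91.0 kcal/mol

ΔH° = 91.0 kcal/mol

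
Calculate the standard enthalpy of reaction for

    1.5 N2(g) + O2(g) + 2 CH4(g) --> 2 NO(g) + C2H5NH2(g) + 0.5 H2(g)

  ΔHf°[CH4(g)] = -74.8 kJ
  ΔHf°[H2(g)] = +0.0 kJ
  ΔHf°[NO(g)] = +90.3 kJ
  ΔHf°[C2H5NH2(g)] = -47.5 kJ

ΔH_rxn = 282.7 kJ

ΔH°rxn = Σ nΔHf°(products) − Σ nΔHf°(reactants).
Products: 2·(+90.3) + 1·(-47.5) + 1/2·(+0.0) = +133.1
Reactants: 3/2·(+0.0) + 1·(+0.0) + 2·(-74.8) = -149.6
ΔH_rxn = (+133.1) − (-149.6) = 282.7 kJ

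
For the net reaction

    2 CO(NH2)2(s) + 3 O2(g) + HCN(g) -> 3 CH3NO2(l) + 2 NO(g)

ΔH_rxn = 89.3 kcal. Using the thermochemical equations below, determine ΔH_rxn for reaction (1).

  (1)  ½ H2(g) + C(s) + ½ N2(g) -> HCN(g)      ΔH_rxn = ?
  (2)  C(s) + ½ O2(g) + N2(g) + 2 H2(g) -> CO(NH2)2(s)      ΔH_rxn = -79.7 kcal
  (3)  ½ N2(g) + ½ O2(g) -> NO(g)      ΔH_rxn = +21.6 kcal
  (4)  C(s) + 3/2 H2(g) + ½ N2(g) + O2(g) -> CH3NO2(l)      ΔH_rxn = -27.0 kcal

(1) reversed (reverse to put HCN(g) on the reactant side): contributes −x
(2) reversed and × 2 (CO(NH2)2(s) must end up as a reactant; ×2 to match 2 CO(NH2)2(s) in the target): (-2)·(-79.7) = +159.4 kcal
(3) × 2 (scale by 2 for the 2 NO(g)): (2)·(+21.6) = +43.2 kcal
(4) × 3 (×3 to match 3 CH3NO2(l) in the target): (3)·(-27.0) = -81.0 kcal
+89.3 = (+159.4) + (+43.2) + (-81.0) − x
x = (+89.3 − (+121.6)) / (-1) = 32.3 kcal

ΔH_rxn = 32.3 kcal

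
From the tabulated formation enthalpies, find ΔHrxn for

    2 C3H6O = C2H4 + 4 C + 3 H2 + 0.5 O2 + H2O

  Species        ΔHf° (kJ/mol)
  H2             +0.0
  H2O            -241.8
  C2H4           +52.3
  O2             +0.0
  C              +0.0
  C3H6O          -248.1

Products: 1·(+52.3) + 4·(+0.0) + 3·(+0.0) + 1/2·(+0.0) + 1·(-241.8) = -189.5
Reactants: 2·(-248.1) = -496.2
ΔHrxn = (-189.5) − (-496.2) = 306.7 kJ/mol

ΔHrxn = 306.7 kJ/mol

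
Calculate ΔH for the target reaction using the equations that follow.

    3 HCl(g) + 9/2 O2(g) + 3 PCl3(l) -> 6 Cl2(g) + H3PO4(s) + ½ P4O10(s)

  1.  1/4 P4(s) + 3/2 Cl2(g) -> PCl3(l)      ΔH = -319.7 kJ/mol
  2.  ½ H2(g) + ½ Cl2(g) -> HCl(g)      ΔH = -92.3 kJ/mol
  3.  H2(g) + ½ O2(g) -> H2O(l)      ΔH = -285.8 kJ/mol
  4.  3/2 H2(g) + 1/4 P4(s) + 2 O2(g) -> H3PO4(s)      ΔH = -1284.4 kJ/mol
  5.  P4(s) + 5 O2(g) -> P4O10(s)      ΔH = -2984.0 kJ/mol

eq. 1 reversed and × 3 (PCl3(l) must end up as a reactant; scale by 3 for the 3 PCl3(l)): (-3)·(-319.7) = +959.1 kJ/mol
eq. 2 reversed and × 3 (reverse to put HCl(g) on the reactant side; ×3 to match 3 HCl(g) in the target): (-3)·(-92.3) = +276.9 kJ/mol
eq. 3: not needed (H2O(l) appears nowhere else).
eq. 4 as written (H3PO4(s) already on the product side): -1284.4 kJ/mol
eq. 5 × 1/2 (scale by 1/2 for the 1/2 P4O10(s)): (1/2)·(-2984.0) = -1492.0 kJ/mol
ΔH = (-3)·(-319.7) + (-3)·(-92.3) + (1)·(-1284.4) + (1/2)·(-2984.0) = -1540.4 kJ/mol

ΔH = -1540.4 kJ/mol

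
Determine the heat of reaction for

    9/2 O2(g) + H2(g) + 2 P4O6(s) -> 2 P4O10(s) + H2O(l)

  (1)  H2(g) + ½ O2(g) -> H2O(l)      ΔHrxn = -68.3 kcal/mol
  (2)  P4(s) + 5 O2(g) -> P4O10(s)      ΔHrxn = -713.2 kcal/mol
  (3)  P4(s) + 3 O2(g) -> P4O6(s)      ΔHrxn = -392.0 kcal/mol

ΔHrxn = -710.7 kcal/mol

(1) as written: -68.3 kcal/mol
(2) × 2: (2)·(-713.2) = -1426.4 kcal/mol
(3) reversed and × 2: (-2)·(-392.0) = +784.0 kcal/mol
Summing the manipulated equations, ΔHrxn = (1)·(-68.3) + (2)·(-713.2) + (-2)·(-392.0) = -710.7 kcal/mol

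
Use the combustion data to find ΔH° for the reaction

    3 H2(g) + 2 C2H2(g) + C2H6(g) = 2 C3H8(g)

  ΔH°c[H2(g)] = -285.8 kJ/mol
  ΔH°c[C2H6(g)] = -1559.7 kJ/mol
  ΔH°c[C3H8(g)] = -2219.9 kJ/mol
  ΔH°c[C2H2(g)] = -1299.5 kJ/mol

ΔH° = -576.3 kJ/mol

With combustion enthalpies, reactants minus products:
= [3·(-285.8) + 2·(-1299.5) + 1·(-1559.7)] − [2·(-2219.9)]
= -576.3 kJ/mol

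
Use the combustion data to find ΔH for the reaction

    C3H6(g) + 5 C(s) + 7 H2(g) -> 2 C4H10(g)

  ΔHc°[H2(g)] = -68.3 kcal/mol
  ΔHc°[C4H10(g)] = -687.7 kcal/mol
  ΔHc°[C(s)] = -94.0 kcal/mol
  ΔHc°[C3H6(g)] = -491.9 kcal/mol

ΔH = -64.6 kcal/mol

With combustion enthalpies, reactants minus products:
= [1·(-491.9) + 5·(-94.0) + 7·(-68.3)] − [2·(-687.7)]
= -64.6 kcal/mol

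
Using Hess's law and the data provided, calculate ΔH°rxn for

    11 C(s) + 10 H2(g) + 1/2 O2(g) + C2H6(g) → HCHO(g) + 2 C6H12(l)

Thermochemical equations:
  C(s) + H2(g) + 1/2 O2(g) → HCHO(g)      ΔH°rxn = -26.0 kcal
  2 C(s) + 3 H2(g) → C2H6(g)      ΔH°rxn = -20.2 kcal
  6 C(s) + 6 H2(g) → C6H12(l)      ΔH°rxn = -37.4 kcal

equation 1 as written (HCHO(g) already on the product side): -26.0 kcal
equation 2 reversed (reverse to put C2H6(g) on the reactant side): +20.2 kcal
equation 3 × 2 (scale by 2 for the 2 C6H12(l)): (2)·(-37.4) = -74.8 kcal
Since enthalpy is a state function, ΔH°rxn = (-26.0) + (+20.2) + (-74.8) = -80.6 kcal

ΔH°rxn = -80.6 kcal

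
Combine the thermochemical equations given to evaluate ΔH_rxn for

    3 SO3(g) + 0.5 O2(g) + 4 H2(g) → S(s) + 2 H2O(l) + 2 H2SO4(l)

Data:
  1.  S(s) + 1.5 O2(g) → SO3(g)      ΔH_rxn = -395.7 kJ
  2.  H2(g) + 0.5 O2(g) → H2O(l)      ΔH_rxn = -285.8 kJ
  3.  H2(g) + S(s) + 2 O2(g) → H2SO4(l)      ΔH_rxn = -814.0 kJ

ΔH_rxn = -1012.5 kJ

eq. 1 reversed and × 3 (reverse to put SO3(g) on the reactant side; ×3 to match 3 SO3(g) in the target): (-3)·(-395.7) = +1187.1 kJ
eq. 2 × 2 (scale by 2 for the 2 H2O(l)): (2)·(-285.8) = -571.6 kJ
eq. 3 × 2 (×2 to match 2 H2SO4(l) in the target): (2)·(-814.0) = -1628.0 kJ
Combining the equations, ΔH_rxn = (+1187.1) + (-571.6) + (-1628.0) = -1012.5 kJ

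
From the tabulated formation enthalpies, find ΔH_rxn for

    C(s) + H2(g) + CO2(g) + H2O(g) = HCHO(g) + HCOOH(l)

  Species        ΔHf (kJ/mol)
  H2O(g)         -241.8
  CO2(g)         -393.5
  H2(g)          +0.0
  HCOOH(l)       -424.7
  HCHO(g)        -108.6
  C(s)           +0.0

ΔH°rxn = Σ nΔHf°(products) − Σ nΔHf°(reactants).
Products: 1·(-108.6) + 1·(-424.7) = -533.3
Reactants: 1·(+0.0) + 1·(+0.0) + 1·(-393.5) + 1·(-241.8) = -635.3
ΔH_rxn = (-533.3) − (-635.3) = 102.0 kJ/mol

ΔH_rxn = 102.0 kJ/mol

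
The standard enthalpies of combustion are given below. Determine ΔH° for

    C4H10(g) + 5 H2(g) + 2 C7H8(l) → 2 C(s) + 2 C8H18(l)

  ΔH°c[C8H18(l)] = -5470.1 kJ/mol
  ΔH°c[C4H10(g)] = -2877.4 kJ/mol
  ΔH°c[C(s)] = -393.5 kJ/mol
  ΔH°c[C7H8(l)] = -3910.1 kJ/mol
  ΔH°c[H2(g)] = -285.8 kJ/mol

ΔH° = -399.4 kJ/mol

Using ΔH = Σ nΔHc°(reactants) − Σ nΔHc°(products):
= [1·(-2877.4) + 5·(-285.8) + 2·(-3910.1)] − [2·(-393.5) + 2·(-5470.1)]
= -399.4 kJ/mol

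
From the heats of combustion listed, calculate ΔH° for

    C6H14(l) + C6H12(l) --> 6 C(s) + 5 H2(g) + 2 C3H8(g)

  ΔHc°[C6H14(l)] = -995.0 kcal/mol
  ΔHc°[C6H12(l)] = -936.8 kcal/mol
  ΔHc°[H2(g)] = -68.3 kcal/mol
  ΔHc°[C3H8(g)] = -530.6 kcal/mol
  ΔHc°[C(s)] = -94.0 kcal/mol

Using ΔH = Σ nΔHc°(reactants) − Σ nΔHc°(products):
= [1·(-995.0) + 1·(-936.8)] − [6·(-94.0) + 5·(-68.3) + 2·(-530.6)]
= 34.9 kcal/mol

ΔH° = 34.9 kcal/mol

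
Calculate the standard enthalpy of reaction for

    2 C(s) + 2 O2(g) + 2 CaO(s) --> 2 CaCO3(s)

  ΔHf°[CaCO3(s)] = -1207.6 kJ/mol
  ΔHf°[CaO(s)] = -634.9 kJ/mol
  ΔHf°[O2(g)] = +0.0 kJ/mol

ΔH°rxn = Σ nΔHf°(products) − Σ nΔHf°(reactants).
Products: 2·(-1207.6) = -2415.2
Reactants: 2·(+0.0) + 2·(+0.0) + 2·(-634.9) = -1269.8
ΔH_rxn = (-2415.2) − (-1269.8) = -1145.4 kJ/mol

ΔH_rxn = -1145.4 kJ/mol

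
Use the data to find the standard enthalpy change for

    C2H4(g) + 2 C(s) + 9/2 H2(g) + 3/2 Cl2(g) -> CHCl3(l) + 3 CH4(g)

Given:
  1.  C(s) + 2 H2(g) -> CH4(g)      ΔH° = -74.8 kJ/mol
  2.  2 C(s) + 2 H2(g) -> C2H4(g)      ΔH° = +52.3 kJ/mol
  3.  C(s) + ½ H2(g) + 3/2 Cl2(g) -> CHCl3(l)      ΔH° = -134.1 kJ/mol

eq. 1 × 3 (scale by 3 for the 3 CH4(g)): (3)·(-74.8) = -224.4 kJ/mol
eq. 2 reversed (C2H4(g) must end up as a reactant): -52.3 kJ/mol
eq. 3 as written (CHCl3(l) already on the product side): -134.1 kJ/mol
Summing the manipulated equations, ΔH° = (3)·(-74.8) + (-1)·(+52.3) + (1)·(-134.1) = -410.8 kJ/mol

ΔH° = -410.8 kJ/mol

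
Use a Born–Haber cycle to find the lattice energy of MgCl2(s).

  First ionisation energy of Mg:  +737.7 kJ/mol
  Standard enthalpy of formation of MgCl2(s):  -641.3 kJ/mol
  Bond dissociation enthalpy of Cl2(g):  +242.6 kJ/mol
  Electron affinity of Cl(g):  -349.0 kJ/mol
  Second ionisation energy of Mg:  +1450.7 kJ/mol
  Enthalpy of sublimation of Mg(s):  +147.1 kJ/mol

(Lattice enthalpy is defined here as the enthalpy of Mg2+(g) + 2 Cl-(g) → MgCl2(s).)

U = -2521.4 kJ/mol

ΔHf° = 1·ΔHsub + 1·(ΣIE) + 1·D(Cl2) + 2·EA + U
-641.3 = 1·(+147.1) + 1·(+2188.4) + 1·(+242.6) + 2·(-349.0) + U
U = -641.3 − (+1880.1) = -2521.4 kJ/mol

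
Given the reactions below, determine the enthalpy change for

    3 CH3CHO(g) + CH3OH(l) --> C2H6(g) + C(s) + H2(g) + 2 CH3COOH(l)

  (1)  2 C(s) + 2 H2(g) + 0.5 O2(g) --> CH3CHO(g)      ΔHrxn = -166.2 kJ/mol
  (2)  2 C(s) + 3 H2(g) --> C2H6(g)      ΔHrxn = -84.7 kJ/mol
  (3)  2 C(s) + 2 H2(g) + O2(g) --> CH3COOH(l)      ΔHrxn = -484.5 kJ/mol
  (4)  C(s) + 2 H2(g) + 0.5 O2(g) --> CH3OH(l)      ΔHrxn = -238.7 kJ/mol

ΔHrxn = -316.4 kJ/mol

(1) reversed and × 3: (-3)·(-166.2) = +498.6 kJ/mol
(2) as written: -84.7 kJ/mol
(3) × 2: (2)·(-484.5) = -969.0 kJ/mol
(4) reversed: +238.7 kJ/mol
Summing the manipulated equations, ΔHrxn = (-3)·(-166.2) + (1)·(-84.7) + (2)·(-484.5) + (-1)·(-238.7) = -316.4 kJ/mol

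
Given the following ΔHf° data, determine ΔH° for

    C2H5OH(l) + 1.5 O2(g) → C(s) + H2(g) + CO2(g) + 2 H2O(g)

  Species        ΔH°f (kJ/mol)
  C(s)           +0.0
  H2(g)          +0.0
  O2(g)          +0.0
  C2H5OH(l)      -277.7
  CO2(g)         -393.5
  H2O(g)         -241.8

Products: 1·(+0.0) + 1·(+0.0) + 1·(-393.5) + 2·(-241.8) = -877.1
Reactants: 1·(-277.7) + 3/2·(+0.0) = -277.7
ΔH° = (-877.1) − (-277.7) = -599.4 kJ/mol

ΔH° = -599.4 kJ/mol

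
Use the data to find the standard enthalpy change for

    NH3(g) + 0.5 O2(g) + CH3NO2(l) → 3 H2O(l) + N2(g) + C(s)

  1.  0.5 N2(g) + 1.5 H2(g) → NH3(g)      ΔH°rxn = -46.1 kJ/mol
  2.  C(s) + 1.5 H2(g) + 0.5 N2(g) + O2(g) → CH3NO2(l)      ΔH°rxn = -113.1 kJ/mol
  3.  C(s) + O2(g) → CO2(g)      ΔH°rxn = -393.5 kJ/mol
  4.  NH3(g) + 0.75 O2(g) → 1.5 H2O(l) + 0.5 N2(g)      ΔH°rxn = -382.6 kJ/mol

ΔH°rxn = -698.2 kJ/mol

eq. 1 as written: -46.1 kJ/mol
eq. 2 reversed (reverse to put CH3NO2(l) on the reactant side): +113.1 kJ/mol
eq. 3: not needed (CO2(g) appears nowhere else).
eq. 4 × 2 (scale by 2 for the 3 H2O(l)): (2)·(-382.6) = -765.2 kJ/mol
Combining the equations, ΔH°rxn = (-46.1) + (+113.1) + (-765.2) = -698.2 kJ/mol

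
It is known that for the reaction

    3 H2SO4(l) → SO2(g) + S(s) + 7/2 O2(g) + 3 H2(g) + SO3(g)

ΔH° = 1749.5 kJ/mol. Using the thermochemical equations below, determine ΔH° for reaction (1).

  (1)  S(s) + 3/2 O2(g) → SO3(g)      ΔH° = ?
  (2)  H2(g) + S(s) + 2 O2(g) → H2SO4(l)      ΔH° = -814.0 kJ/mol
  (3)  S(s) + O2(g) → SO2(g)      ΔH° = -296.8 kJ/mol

ΔH° = -395.7 kJ/mol

(1) as written (SO3(g) already on the product side): contributes x
(2) reversed and × 3 (reverse to put H2SO4(l) on the reactant side; scale by 3 for the 3 H2SO4(l)): (-3)·(-814.0) = +2442.0 kJ/mol
(3) as written (SO2(g) already on the product side): -296.8 kJ/mol
+1749.5 = (+2442.0) + (-296.8) + x
x = (+1749.5 − (+2145.2)) / (1) = -395.7 kJ/mol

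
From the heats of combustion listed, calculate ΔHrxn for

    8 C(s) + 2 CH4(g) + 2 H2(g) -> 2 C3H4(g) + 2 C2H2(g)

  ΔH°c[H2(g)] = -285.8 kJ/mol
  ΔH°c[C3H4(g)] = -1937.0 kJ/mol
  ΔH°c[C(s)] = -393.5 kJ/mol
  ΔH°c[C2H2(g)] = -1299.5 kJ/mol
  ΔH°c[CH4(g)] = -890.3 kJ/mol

ΔHrxn = 972.8 kJ/mol

With combustion enthalpies, reactants minus products:
= [8·(-393.5) + 2·(-890.3) + 2·(-285.8)] − [2·(-1937.0) + 2·(-1299.5)]
= 972.8 kJ/mol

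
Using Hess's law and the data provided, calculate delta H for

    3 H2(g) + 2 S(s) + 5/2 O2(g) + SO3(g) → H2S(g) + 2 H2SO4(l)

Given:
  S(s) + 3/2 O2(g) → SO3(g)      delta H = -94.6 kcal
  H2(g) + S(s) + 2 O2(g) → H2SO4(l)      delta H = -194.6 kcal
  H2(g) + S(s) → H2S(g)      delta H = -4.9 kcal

delta H = -299.5 kcal

equation 1 reversed (reverse to put SO3(g) on the reactant side): +94.6 kcal
equation 2 × 2 (×2 to match 2 H2SO4(l) in the target): (2)·(-194.6) = -389.2 kcal
equation 3 as written (H2S(g) already on the product side): -4.9 kcal
Combining the equations, delta H = (-1)·(-94.6) + (2)·(-194.6) + (1)·(-4.9) = -299.5 kcal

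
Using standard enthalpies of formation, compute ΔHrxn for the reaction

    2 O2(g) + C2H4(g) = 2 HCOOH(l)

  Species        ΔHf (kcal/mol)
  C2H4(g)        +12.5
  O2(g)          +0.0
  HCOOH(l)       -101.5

ΔHrxn = -215.5 kcal/mol

ΔH°rxn = Σ nΔHf°(products) − Σ nΔHf°(reactants).
Products: 2·(-101.5) = -203.0
Reactants: 2·(+0.0) + 1·(+12.5) = +12.5
ΔHrxn = (-203.0) − (+12.5) = -215.5 kcal/mol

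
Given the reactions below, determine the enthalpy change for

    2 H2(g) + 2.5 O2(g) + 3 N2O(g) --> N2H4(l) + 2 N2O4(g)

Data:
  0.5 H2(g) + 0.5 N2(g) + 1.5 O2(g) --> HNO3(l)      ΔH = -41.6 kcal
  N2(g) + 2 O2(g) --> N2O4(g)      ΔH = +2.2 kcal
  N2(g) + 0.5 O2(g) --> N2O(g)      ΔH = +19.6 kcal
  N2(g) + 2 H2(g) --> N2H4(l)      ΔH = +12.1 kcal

equation 1: not needed (HNO3(l) appears nowhere else).
equation 2 × 2 (×2 to match 2 N2O4(g) in the target): (2)·(+2.2) = +4.4 kcal
equation 3 reversed and × 3 (reverse to put N2O(g) on the reactant side; scale by 3 for the 3 N2O(g)): (-3)·(+19.6) = -58.8 kcal
equation 4 as written (N2H4(l) already on the product side): +12.1 kcal
Combining the equations, ΔH = (+4.4) + (-58.8) + (+12.1) = -42.3 kcal

ΔH = -42.3 kcal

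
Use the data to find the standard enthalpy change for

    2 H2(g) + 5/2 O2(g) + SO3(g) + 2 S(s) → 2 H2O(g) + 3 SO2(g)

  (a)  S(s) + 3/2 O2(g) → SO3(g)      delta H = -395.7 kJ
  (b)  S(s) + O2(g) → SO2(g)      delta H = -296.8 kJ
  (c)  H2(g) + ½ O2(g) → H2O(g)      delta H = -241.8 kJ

(a) reversed: +395.7 kJ
(b) × 3: (3)·(-296.8) = -890.4 kJ
(c) × 2: (2)·(-241.8) = -483.6 kJ
By Hess's law, delta H = (-1)·(-395.7) + (3)·(-296.8) + (2)·(-241.8) = -978.3 kJ

delta H = -978.3 kJ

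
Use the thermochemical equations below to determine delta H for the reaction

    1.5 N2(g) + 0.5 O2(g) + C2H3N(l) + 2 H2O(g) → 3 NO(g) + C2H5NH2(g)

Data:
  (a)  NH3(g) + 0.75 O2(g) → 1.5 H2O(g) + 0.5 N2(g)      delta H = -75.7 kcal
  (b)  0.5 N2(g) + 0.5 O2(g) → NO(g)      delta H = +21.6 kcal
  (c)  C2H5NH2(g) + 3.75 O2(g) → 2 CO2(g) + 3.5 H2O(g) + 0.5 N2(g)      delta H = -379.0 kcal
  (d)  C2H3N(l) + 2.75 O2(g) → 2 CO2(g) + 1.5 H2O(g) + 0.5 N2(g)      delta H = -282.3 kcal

(a): not needed (NH3(g) appears nowhere else).
(b) × 3 (scale by 3 for the 3 NO(g)): (3)·(+21.6) = +64.8 kcal
(c) reversed (reverse to put C2H5NH2(g) on the product side): +379.0 kcal
(d) as written (C2H3N(l) already on the reactant side): -282.3 kcal
Since enthalpy is a state function, delta H = (3)·(+21.6) + (-1)·(-379.0) + (1)·(-282.3) = 161.5 kcal

delta H = 161.5 kcal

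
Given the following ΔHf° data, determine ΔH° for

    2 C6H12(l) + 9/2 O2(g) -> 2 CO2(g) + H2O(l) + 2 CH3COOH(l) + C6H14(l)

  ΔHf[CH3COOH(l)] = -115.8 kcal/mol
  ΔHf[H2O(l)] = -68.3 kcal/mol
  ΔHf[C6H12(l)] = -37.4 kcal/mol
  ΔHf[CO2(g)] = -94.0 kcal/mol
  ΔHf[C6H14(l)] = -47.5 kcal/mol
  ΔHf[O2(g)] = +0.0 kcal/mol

Products: 2·(-94.0) + 1·(-68.3) + 2·(-115.8) + 1·(-47.5) = -535.4
Reactants: 2·(-37.4) + 9/2·(+0.0) = -74.8
ΔH° = (-535.4) − (-74.8) = -460.6 kcal/mol

ΔH° = -460.6 kcal/mol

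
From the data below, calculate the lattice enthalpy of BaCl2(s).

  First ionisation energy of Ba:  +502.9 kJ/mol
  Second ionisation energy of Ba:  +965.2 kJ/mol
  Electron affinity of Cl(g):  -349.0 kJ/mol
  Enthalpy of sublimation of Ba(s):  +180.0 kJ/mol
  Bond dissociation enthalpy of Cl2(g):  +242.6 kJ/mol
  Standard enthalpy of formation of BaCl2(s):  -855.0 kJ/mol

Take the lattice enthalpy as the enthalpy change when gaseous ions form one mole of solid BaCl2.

U = -2047.7 kJ/mol

ΔHf° = 1·ΔHsub + 1·(ΣIE) + 1·D(Cl2) + 2·EA + U
-855.0 = 1·(+180.0) + 1·(+1468.1) + 1·(+242.6) + 2·(-349.0) + U
U = -855.0 − (+1192.7) = -2047.7 kJ/mol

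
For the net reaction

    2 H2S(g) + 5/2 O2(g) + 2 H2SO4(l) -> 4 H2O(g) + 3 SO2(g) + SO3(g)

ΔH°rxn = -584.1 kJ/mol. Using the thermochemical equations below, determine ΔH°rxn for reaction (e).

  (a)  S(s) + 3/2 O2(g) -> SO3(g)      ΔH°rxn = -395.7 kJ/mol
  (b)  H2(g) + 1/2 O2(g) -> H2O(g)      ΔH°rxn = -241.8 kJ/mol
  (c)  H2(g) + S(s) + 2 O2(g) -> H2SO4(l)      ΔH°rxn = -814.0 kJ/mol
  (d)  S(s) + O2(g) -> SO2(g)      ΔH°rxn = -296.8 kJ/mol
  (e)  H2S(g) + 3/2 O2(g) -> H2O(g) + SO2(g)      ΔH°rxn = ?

(a) as written (SO3(g) already on the product side): -395.7 kJ/mol
(b) × 2: (2)·(-241.8) = -483.6 kJ/mol
(c) reversed and × 2 (H2SO4(l) must end up as a reactant; scale by 2 for the 2 H2SO4(l)): (-2)·(-814.0) = +1628.0 kJ/mol
(d) as written: -296.8 kJ/mol
(e) × 2 (×2 to match 2 H2S(g) in the target): contributes 2·x
-584.1 = (-395.7) + (-483.6) + (+1628.0) + (-296.8) + 2·x
x = (-584.1 − (+451.9)) / (2) = -518.0 kJ/mol

ΔH°rxn = -518.0 kJ/mol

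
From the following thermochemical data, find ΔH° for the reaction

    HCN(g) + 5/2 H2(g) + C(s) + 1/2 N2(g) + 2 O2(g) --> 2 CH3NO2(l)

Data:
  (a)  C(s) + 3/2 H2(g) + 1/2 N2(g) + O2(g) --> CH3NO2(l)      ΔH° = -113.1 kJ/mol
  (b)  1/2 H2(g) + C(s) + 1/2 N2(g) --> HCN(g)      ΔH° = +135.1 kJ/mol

(a) × 2: (2)·(-113.1) = -226.2 kJ/mol
(b) reversed: -135.1 kJ/mol
Summing the manipulated equations, ΔH° = (-226.2) + (-135.1) = -361.3 kJ/mol

ΔH° = -361.3 kJ/mol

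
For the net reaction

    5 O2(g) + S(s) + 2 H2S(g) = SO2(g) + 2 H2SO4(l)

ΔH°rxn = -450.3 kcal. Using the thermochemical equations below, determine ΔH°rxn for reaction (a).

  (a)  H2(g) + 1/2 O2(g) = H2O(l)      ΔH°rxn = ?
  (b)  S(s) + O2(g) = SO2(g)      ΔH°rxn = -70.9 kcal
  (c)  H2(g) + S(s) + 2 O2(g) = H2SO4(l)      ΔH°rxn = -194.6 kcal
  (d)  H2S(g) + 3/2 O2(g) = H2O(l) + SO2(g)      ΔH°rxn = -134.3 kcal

ΔH°rxn = -68.3 kcal

(a) reversed and × 2: contributes −2·x
(b) reversed: +70.9 kcal
(c) × 2 (scale by 2 for the 2 H2SO4(l)): (2)·(-194.6) = -389.2 kcal
(d) × 2 (×2 to match 2 H2S(g) in the target): (2)·(-134.3) = -268.6 kcal
-450.3 = (+70.9) + (-389.2) + (-268.6) − 2·x
x = (-450.3 − (-586.9)) / (-2) = -68.3 kcal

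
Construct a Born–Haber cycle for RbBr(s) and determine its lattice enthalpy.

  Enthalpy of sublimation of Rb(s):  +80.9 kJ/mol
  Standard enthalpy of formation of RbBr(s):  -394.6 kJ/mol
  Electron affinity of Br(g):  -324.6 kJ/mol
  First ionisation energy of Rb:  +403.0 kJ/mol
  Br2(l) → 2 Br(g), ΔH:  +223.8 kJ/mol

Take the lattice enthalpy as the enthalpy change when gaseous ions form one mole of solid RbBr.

U = -665.8 kJ/mol

ΔHf° = 1·ΔHsub + 1·(ΣIE) + 1/2·D(Br2) + 1·EA + U
-394.6 = 1·(+80.9) + 1·(+403.0) + 1/2·(+223.8) + 1·(-324.6) + U
U = -394.6 − (+271.2) = -665.8 kJ/mol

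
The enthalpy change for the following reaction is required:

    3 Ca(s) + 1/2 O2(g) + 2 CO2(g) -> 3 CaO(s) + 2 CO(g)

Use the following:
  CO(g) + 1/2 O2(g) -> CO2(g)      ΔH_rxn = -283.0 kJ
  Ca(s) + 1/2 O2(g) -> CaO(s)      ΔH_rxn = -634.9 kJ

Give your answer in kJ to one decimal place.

ΔH_rxn = -1338.7 kJ

equation 1 reversed and × 2: (-2)·(-283.0) = +566.0 kJ
equation 2 × 3: (3)·(-634.9) = -1904.7 kJ
Combining the equations, ΔH_rxn = (+566.0) + (-1904.7) = -1338.7 kJ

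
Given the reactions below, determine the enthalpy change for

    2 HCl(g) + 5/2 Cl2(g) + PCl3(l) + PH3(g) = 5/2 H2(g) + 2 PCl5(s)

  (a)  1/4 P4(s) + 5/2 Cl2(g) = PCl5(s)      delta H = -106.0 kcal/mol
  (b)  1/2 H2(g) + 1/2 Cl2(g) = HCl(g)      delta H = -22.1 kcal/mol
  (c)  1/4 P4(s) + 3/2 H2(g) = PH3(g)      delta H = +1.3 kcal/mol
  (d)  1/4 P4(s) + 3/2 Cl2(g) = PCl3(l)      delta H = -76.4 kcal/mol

delta H = -92.7 kcal/mol

(a) × 2 (scale by 2 for the 2 PCl5(s)): (2)·(-106.0) = -212.0 kcal/mol
(b) reversed and × 2 (HCl(g) must end up as a reactant; scale by 2 for the 2 HCl(g)): (-2)·(-22.1) = +44.2 kcal/mol
(c) reversed (PH3(g) must end up as a reactant): -1.3 kcal/mol
(d) reversed (PCl3(l) must end up as a reactant): +76.4 kcal/mol
Summing the manipulated equations, delta H = (-212.0) + (+44.2) + (-1.3) + (+76.4) = -92.7 kcal/mol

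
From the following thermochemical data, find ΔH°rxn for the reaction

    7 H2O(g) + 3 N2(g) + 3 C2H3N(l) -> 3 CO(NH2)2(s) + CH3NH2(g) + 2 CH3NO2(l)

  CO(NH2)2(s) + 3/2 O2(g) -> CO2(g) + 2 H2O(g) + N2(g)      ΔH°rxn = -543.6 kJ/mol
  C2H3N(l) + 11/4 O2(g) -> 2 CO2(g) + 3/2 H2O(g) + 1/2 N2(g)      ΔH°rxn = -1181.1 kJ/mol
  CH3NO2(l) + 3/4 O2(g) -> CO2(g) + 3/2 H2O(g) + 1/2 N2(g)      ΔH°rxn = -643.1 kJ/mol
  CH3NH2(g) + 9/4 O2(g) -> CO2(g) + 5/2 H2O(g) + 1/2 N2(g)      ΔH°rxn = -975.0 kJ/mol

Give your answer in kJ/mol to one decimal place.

ΔH°rxn = 348.7 kJ/mol

equation 1 reversed and × 3 (reverse to put CO(NH2)2(s) on the product side; ×3 to match 3 CO(NH2)2(s) in the target): (-3)·(-543.6) = +1630.8 kJ/mol
equation 2 × 3 (×3 to match 3 C2H3N(l) in the target): (3)·(-1181.1) = -3543.3 kJ/mol
equation 3 reversed and × 2 (CH3NO2(l) must end up as a product; ×2 to match 2 CH3NO2(l) in the target): (-2)·(-643.1) = +1286.2 kJ/mol
equation 4 reversed (CH3NH2(g) must end up as a product): +975.0 kJ/mol
Since enthalpy is a state function, ΔH°rxn = (-3)·(-543.6) + (3)·(-1181.1) + (-2)·(-643.1) + (-1)·(-975.0) = 348.7 kJ/mol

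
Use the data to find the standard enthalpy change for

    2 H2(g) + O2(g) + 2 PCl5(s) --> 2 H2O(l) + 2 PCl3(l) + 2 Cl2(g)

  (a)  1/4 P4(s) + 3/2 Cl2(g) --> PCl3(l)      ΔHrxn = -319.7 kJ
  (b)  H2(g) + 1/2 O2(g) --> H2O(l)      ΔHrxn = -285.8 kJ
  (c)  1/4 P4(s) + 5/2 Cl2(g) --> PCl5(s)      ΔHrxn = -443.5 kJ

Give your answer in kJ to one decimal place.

ΔHrxn = -324.0 kJ

(a) × 2: (2)·(-319.7) = -639.4 kJ
(b) × 2: (2)·(-285.8) = -571.6 kJ
(c) reversed and × 2: (-2)·(-443.5) = +887.0 kJ
Since enthalpy is a state function, ΔHrxn = (2)·(-319.7) + (2)·(-285.8) + (-2)·(-443.5) = -324.0 kJ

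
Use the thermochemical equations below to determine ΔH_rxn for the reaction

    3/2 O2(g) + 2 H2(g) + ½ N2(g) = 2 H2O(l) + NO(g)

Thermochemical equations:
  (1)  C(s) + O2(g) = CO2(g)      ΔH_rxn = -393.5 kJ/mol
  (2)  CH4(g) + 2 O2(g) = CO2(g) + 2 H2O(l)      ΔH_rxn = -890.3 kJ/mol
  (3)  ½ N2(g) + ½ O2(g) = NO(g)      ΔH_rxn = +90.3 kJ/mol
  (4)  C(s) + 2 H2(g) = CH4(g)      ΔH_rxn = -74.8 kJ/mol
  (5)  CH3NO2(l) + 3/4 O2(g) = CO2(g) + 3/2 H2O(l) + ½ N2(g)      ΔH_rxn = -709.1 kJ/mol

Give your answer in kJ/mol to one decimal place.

ΔH_rxn = -481.3 kJ/mol

(1) reversed: +393.5 kJ/mol
(2) as written: -890.3 kJ/mol
(3) as written (NO(g) already on the product side): +90.3 kJ/mol
(4) as written (H2(g) already on the reactant side): -74.8 kJ/mol
(5): not needed (CH3NO2(l) appears nowhere else).
ΔH_rxn = (+393.5) + (-890.3) + (+90.3) + (-74.8) = -481.3 kJ/mol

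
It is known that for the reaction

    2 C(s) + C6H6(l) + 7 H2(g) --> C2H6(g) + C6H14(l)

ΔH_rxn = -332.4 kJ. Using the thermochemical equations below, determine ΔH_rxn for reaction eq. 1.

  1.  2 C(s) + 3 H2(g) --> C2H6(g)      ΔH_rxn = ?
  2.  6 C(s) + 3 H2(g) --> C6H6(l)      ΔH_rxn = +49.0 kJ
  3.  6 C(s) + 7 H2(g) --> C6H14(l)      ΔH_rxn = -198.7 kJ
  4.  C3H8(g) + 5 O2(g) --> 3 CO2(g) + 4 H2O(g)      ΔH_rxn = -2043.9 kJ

ΔH_rxn = -84.7 kJ

eq. 1 as written (C2H6(g) already on the product side): contributes x
eq. 2 reversed (C6H6(l) must end up as a reactant): -49.0 kJ
eq. 3 as written (C6H14(l) already on the product side): -198.7 kJ
eq. 4: not needed (CO2(g) appears nowhere else).
-332.4 = (-49.0) + (-198.7) + x
x = (-332.4 − (-247.7)) / (1) = -84.7 kJ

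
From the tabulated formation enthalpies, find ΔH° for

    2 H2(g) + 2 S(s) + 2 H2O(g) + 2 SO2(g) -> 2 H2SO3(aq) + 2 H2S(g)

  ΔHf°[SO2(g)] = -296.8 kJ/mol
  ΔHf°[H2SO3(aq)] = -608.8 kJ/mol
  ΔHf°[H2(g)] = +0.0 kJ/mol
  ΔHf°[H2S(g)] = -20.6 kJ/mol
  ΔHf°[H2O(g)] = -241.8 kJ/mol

ΔH° = -181.6 kJ/mol

Products: 2·(-608.8) + 2·(-20.6) = -1258.8
Reactants: 2·(+0.0) + 2·(+0.0) + 2·(-241.8) + 2·(-296.8) = -1077.2
ΔH° = (-1258.8) − (-1077.2) = -181.6 kJ/mol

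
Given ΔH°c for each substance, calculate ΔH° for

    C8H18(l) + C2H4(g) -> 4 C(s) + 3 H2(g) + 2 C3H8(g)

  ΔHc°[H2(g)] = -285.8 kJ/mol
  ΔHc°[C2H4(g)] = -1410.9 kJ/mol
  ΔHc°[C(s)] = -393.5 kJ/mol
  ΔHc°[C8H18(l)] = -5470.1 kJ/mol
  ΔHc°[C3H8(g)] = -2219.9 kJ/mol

Using ΔH = Σ nΔHc°(reactants) − Σ nΔHc°(products):
= [1·(-5470.1) + 1·(-1410.9)] − [4·(-393.5) + 3·(-285.8) + 2·(-2219.9)]
= -9.8 kJ/mol

ΔH° = -9.8 kJ/mol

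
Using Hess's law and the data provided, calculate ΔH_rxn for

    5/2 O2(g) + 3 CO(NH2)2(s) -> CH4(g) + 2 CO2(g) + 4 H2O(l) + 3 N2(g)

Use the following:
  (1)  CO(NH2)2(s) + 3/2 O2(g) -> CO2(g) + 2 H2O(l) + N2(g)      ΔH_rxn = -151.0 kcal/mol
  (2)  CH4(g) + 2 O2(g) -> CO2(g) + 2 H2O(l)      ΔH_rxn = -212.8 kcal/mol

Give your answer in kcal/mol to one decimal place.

(1) × 3 (×3 to match 3 CO(NH2)2(s) in the target): (3)·(-151.0) = -453.0 kcal/mol
(2) reversed (CH4(g) must end up as a product): +212.8 kcal/mol
ΔH_rxn = (-453.0) + (+212.8) = -240.2 kcal/mol

ΔH_rxn = -240.2 kcal/mol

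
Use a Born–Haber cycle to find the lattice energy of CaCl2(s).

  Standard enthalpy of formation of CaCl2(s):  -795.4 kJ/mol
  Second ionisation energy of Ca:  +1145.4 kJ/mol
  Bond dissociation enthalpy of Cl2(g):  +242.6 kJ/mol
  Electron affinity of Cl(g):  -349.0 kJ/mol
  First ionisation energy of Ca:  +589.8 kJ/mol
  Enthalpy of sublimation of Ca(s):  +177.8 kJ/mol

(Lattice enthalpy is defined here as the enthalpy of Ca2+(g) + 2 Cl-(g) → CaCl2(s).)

U = -2253.0 kJ/mol

ΔHf° = 1·ΔHsub + 1·(ΣIE) + 1·D(Cl2) + 2·EA + U
-795.4 = 1·(+177.8) + 1·(+1735.2) + 1·(+242.6) + 2·(-349.0) + U
U = -795.4 − (+1457.6) = -2253.0 kJ/mol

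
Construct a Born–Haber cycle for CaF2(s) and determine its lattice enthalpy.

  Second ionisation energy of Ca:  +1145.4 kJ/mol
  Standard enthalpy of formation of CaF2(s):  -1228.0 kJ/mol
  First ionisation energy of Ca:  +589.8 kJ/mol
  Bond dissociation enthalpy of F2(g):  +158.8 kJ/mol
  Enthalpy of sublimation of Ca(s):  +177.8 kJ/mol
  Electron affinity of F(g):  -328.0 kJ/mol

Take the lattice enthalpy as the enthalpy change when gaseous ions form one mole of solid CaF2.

U = -2643.8 kJ/mol

ΔHf° = 1·ΔHsub + 1·(ΣIE) + 1·D(F2) + 2·EA + U
-1228.0 = 1·(+177.8) + 1·(+1735.2) + 1·(+158.8) + 2·(-328.0) + U
U = -1228.0 − (+1415.8) = -2643.8 kJ/mol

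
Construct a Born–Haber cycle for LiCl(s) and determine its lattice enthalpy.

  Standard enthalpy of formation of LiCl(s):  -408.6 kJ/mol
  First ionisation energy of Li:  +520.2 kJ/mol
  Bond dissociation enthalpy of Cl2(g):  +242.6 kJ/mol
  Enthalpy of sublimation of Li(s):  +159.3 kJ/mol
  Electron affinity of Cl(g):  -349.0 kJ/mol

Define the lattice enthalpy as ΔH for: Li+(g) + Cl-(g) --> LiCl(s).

U = -860.4 kJ/mol

ΔHf° = 1·ΔHsub + 1·(ΣIE) + 1/2·D(Cl2) + 1·EA + U
-408.6 = 1·(+159.3) + 1·(+520.2) + 1/2·(+242.6) + 1·(-349.0) + U
U = -408.6 − (+451.8) = -860.4 kJ/mol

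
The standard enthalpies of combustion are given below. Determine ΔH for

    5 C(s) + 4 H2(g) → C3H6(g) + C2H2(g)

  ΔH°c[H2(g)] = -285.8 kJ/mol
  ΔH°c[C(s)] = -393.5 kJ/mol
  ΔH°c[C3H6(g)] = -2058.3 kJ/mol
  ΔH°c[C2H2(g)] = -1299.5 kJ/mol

Using ΔH = Σ nΔHc°(reactants) − Σ nΔHc°(products):
= [5·(-393.5) + 4·(-285.8)] − [1·(-2058.3) + 1·(-1299.5)]
= 247.1 kJ/mol

ΔH = 247.1 kJ/mol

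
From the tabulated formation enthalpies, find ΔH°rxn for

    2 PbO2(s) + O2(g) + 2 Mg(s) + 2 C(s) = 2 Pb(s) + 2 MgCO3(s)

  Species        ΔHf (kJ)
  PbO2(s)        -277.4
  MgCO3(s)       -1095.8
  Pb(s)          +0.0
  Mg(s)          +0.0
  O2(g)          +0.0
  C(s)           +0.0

ΔH°rxn = Σ nΔHf°(products) − Σ nΔHf°(reactants).
Products: 2·(+0.0) + 2·(-1095.8) = -2191.6
Reactants: 2·(-277.4) + 1·(+0.0) + 2·(+0.0) + 2·(+0.0) = -554.8
ΔH°rxn = (-2191.6) − (-554.8) = -1636.8 kJ

ΔH°rxn = -1636.8 kJ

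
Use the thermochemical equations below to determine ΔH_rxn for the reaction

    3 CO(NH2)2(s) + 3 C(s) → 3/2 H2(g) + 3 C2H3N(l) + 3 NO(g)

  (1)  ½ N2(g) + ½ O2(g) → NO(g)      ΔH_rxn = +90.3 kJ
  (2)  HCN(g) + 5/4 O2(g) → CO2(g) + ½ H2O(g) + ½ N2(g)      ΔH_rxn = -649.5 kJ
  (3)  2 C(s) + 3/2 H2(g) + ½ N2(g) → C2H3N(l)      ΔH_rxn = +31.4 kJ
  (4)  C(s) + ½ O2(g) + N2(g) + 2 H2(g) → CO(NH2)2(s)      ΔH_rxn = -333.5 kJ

(1) × 3: (3)·(+90.3) = +270.9 kJ
(2): not needed.
(3) × 3: (3)·(+31.4) = +94.2 kJ
(4) reversed and × 3: (-3)·(-333.5) = +1000.5 kJ
By Hess's law, ΔH_rxn = (3)·(+90.3) + (3)·(+31.4) + (-3)·(-333.5) = 1365.6 kJ

ΔH_rxn = 1365.6 kJ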